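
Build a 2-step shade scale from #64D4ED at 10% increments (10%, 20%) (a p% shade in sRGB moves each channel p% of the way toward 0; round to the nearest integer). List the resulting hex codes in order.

#5ABFD5, #50AABE

#64D4ED is rgb(100, 212, 237).
10%: (100 − 10 = 90→90, 212 − 21.2 = 190.8→191, 237 − 23.7 = 213.3→213) → #5ABFD5
20%: (100 − 20 = 80→80, 212 − 42.4 = 169.6→170, 237 − 47.4 = 189.6→190) → #50AABE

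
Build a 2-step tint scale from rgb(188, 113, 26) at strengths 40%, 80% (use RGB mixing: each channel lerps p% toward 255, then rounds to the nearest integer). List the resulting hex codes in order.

40%: (188 + 26.8 = 214.8→215, 113 + 56.8 = 169.8→170, 26 + 91.6 = 117.6→118) → #d7aa76
80%: (188 + 53.6 = 241.6→242, 113 + 113.6 = 226.6→227, 26 + 183.2 = 209.2→209) → #f2e3d1

#d7aa76, #f2e3d1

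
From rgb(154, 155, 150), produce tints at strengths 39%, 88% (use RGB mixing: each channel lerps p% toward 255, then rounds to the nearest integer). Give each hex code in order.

39%: (154 + 39.39 = 193.39→193, 155 + 39 = 194→194, 150 + 40.95 = 190.95→191) → #C1C2BF
88%: (154 + 88.88 = 242.88→243, 155 + 88 = 243→243, 150 + 92.4 = 242.4→242) → #F3F3F2

#C1C2BF, #F3F3F2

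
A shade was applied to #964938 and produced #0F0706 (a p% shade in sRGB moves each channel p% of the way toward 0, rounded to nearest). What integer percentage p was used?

90%

#964938 is rgb(150, 73, 56); #0F0706 is rgb(15, 7, 6).
On the R channel (widest range): 15 ≈ 150 + (p/100)(0 − 150), so p ≈ 100×(15 − 150)/(0 − 150) = -13500/-150 = 90.00.
p = 90 reproduces all three channels after rounding.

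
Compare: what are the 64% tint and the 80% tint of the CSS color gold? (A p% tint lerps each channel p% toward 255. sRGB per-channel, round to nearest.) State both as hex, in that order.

#FFF1A3, #FFF7CC

CSS gold is rgb(255, 215, 0).
64% tint:
  R: 255 + 0.64×(255−255) = 255 + 0 = 255 → 255
  G: 215 + 0.64×(255−215) = 215 + 25.6 = 240.6 → 241
  B: 0 + 0.64×(255−0) = 0 + 163.2 = 163.2 → 163
  → #FFF1A3
80% tint:
  R: 255 + 0 = 255 → 255
  G: 215 + 0.8×(255−215) = 215 + 32 = 247 → 247
  B: 0 + 0.8×(255−0) = 0 + 204 = 204 → 204
  → #FFF7CC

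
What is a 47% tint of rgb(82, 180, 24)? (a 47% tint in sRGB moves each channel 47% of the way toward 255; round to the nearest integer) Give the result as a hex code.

#A3D785

A 47% tint moves each channel 47% toward 255:
  R: 82 + 0.47×(255−82) = 82 + 81.31 = 163.31 → 163
  G: 180 + 35.25 = 215.25 → 215
  B: 24 + 108.57 = 132.57 → 133
rgb(163, 215, 133) = #A3D785.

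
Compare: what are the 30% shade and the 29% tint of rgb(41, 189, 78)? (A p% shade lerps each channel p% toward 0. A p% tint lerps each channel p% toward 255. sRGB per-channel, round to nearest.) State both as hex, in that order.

#1D8437, #67D081

30% shade:
  R: 41 − 12.3 = 28.7 → 29
  G: 189 + 0.3×(0−189) = 189 − 56.7 = 132.3 → 132
  B: 78 + 0.3×(0−78) = 78 − 23.4 = 54.6 → 55
  → #1D8437
29% tint:
  R: 41 + 62.06 = 103.06 → 103
  G: 189 + 0.29×(255−189) = 189 + 19.14 = 208.14 → 208
  B: 78 + 0.29×(255−78) = 78 + 51.33 = 129.33 → 129
  → #67D081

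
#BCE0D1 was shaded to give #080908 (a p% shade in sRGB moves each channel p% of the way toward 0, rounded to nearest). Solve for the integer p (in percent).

#BCE0D1 is rgb(188, 224, 209); #080908 is rgb(8, 9, 8).
On the G channel (widest range): 9 ≈ 224 + (p/100)(0 − 224), so p ≈ 100×(9 − 224)/(0 − 224) = -21500/-224 = 95.98.
p = 96 reproduces all three channels after rounding.

96%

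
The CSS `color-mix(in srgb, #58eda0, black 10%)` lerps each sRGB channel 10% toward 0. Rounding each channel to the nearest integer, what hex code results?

#4fd590

#58eda0 is rgb(88, 237, 160).
Per channel, c → c + 0.1(0 − c):
  R: 88 + 0.1×(0−88) = 88 − 8.8 = 79.2 → 79
  G: 237 + 0.1×(0−237) = 237 − 23.7 = 213.3 → 213
  B: 160 + 0.1×(0−160) = 160 − 16 = 144 → 144
rgb(79, 213, 144) = #4fd590.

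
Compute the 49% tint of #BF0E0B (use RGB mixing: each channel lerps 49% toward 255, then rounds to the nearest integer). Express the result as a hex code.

#DE8483

#BF0E0B is rgb(191, 14, 11).
Per channel, c → c + 0.49(255 − c):
  R: 191 + 0.49×(255−191) = 191 + 31.36 = 222.36 → 222
  G: 14 + 118.09 = 132.09 → 132
  B: 11 + 0.49×(255−11) = 11 + 119.56 = 130.56 → 131
rgb(222, 132, 131) = #DE8483.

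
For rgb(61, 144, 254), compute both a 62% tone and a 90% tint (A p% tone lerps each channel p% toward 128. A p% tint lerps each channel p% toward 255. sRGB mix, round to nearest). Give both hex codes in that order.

62% tone:
  R: 61 + 0.62×(128−61) = 61 + 41.54 = 102.54 → 103
  G: 144 + 0.62×(128−144) = 144 − 9.92 = 134.08 → 134
  B: 254 + 0.62×(128−254) = 254 − 78.12 = 175.88 → 176
  → #6786B0
90% tint:
  R: 61 + 0.9×(255−61) = 61 + 174.6 = 235.6 → 236
  G: 144 + 99.9 = 243.9 → 244
  B: 254 + 0.9×(255−254) = 254 + 0.9 = 254.9 → 255
  → #ECF4FF

#6786B0, #ECF4FF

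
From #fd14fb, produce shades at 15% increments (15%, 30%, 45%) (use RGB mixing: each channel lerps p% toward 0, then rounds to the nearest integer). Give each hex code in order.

#fd14fb is rgb(253, 20, 251).
15%: (253 − 37.95 = 215.05→215, 20 − 3 = 17→17, 251 − 37.65 = 213.35→213) → #d711d5
30%: (253 − 75.9 = 177.1→177, 20 − 6 = 14→14, 251 − 75.3 = 175.7→176) → #b10eb0
45%: (253 − 113.85 = 139.15→139, 20 − 9 = 11→11, 251 − 112.95 = 138.05→138) → #8b0b8a

#d711d5, #b10eb0, #8b0b8a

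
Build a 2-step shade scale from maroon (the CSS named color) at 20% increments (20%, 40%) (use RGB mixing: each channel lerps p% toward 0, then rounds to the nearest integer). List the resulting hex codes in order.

#660000, #4d0000

CSS maroon is rgb(128, 0, 0).
20%: (128 − 25.6 = 102.4→102, 0→0, 0→0) → #660000
40%: (128 − 51.2 = 76.8→77, 0→0, 0→0) → #4d0000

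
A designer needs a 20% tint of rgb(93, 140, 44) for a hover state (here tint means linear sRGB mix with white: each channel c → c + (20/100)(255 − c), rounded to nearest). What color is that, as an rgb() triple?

Lerp each channel 20% toward 255:
  R: 93 + 32.4 = 125.4 → 125
  G: 140 + 0.2×(255−140) = 140 + 23 = 163 → 163
  B: 44 + 0.2×(255−44) = 44 + 42.2 = 86.2 → 86

rgb(125, 163, 86)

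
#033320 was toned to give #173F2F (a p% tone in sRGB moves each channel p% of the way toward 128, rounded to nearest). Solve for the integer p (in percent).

16%

#033320 is rgb(3, 51, 32); #173F2F is rgb(23, 63, 47).
On the R channel (widest range): 23 ≈ 3 + (p/100)(128 − 3), so p ≈ 100×(23 − 3)/(128 − 3) = 2000/125 = 16.00.
p = 16 reproduces all three channels after rounding.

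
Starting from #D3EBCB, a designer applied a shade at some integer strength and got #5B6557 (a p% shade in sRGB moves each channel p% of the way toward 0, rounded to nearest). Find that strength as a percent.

57%

#D3EBCB is rgb(211, 235, 203); #5B6557 is rgb(91, 101, 87).
On the G channel (widest range): 101 ≈ 235 + (p/100)(0 − 235), so p ≈ 100×(101 − 235)/(0 − 235) = -13400/-235 = 57.02.
p = 57 reproduces all three channels after rounding.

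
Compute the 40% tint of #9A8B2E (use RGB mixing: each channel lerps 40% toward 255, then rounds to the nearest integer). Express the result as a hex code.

#9A8B2E is rgb(154, 139, 46).
A 40% tint moves each channel 40% toward 255:
  R: 154 + 0.4×(255−154) = 154 + 40.4 = 194.4 → 194
  G: 139 + 0.4×(255−139) = 139 + 46.4 = 185.4 → 185
  B: 46 + 0.4×(255−46) = 46 + 83.6 = 129.6 → 130
rgb(194, 185, 130) = #C2B982.

#C2B982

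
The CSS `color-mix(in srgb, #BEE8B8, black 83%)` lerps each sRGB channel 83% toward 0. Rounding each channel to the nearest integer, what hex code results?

#20271F

#BEE8B8 is rgb(190, 232, 184).
Lerp each channel 83% toward 0:
  R: 190 + 0.83×(0−190) = 190 − 157.7 = 32.3 → 32
  G: 232 + 0.83×(0−232) = 232 − 192.56 = 39.44 → 39
  B: 184 + 0.83×(0−184) = 184 − 152.72 = 31.28 → 31
rgb(32, 39, 31) = #20271F.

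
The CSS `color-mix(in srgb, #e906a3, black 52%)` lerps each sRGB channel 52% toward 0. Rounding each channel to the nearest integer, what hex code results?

#e906a3 is rgb(233, 6, 163).
A 52% shade moves each channel 52% toward 0:
  R: 233 − 121.16 = 111.84 → 112
  G: 6 + 0.52×(0−6) = 6 − 3.12 = 2.88 → 3
  B: 163 + 0.52×(0−163) = 163 − 84.76 = 78.24 → 78
rgb(112, 3, 78) = #70034e.

#70034e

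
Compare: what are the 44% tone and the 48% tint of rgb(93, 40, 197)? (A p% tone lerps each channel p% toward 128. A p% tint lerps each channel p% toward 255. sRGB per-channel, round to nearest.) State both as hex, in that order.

#6C4FA7, #AB8FE1

44% tone:
  R: 93 + 0.44×(128−93) = 93 + 15.4 = 108.4 → 108
  G: 40 + 0.44×(128−40) = 40 + 38.72 = 78.72 → 79
  B: 197 + 0.44×(128−197) = 197 − 30.36 = 166.64 → 167
  → #6C4FA7
48% tint:
  R: 93 + 0.48×(255−93) = 93 + 77.76 = 170.76 → 171
  G: 40 + 0.48×(255−40) = 40 + 103.2 = 143.2 → 143
  B: 197 + 0.48×(255−197) = 197 + 27.84 = 224.84 → 225
  → #AB8FE1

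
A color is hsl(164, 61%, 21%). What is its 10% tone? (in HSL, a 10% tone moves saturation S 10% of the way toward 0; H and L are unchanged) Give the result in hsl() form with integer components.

hsl(164, 55%, 21%)

S moves 10% from 61 toward 0: 61 − 6.1 = 54.9 → 55.
H and L are unchanged.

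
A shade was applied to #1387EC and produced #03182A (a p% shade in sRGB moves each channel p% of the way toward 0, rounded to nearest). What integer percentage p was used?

#1387EC is rgb(19, 135, 236); #03182A is rgb(3, 24, 42).
On the B channel (widest range): 42 ≈ 236 + (p/100)(0 − 236), so p ≈ 100×(42 − 236)/(0 − 236) = -19400/-236 = 82.20.
p = 82 reproduces all three channels after rounding.

82%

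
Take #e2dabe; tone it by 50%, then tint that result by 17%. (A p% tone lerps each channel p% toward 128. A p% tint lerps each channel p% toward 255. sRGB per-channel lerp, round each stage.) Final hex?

#e2dabe is rgb(226, 218, 190).
Per channel, c → c + 0.5(128 − c):
  R: 226 + 0.5×(128−226) = 226 − 49 = 177 → 177
  G: 218 + 0.5×(128−218) = 218 − 45 = 173 → 173
  B: 190 + 0.5×(128−190) = 190 − 31 = 159 → 159
After the tone: rgb(177, 173, 159) = #b1ad9f.
Per channel, c → c + 0.17(255 − c):
  R: 177 + 13.26 = 190.26 → 190
  G: 173 + 13.94 = 186.94 → 187
  B: 159 + 0.17×(255−159) = 159 + 16.32 = 175.32 → 175
rgb(190, 187, 175) = #bebbaf.

#bebbaf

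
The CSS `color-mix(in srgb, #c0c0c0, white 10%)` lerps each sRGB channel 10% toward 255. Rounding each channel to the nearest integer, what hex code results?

#c6c6c6

#c0c0c0 is rgb(192, 192, 192).
A 10% tint moves each channel 10% toward 255:
  R: 192 + 0.1×(255−192) = 192 + 6.3 = 198.3 → 198
  G: 192 + 0.1×(255−192) = 192 + 6.3 = 198.3 → 198
  B: 192 + 6.3 = 198.3 → 198
rgb(198, 198, 198) = #c6c6c6.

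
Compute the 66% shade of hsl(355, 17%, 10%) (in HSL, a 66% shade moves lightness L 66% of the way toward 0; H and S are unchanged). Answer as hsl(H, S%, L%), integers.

hsl(355, 17%, 3%)

L moves 66% from 10 toward 0: 10 − 6.6 = 3.4 → 3.
H and S are unchanged.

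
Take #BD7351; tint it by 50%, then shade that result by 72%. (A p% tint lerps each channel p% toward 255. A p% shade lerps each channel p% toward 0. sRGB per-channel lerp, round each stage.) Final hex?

#3E342F

#BD7351 is rgb(189, 115, 81).
A 50% tint moves each channel 50% toward 255:
  R: 189 + 33 = 222 → 222
  G: 115 + 70 = 185 → 185
  B: 81 + 87 = 168 → 168
After the tint: rgb(222, 185, 168) = #DEB9A8.
Lerp each channel 72% toward 0:
  R: 222 − 159.84 = 62.16 → 62
  G: 185 − 133.2 = 51.8 → 52
  B: 168 + 0.72×(0−168) = 168 − 120.96 = 47.04 → 47
rgb(62, 52, 47) = #3E342F.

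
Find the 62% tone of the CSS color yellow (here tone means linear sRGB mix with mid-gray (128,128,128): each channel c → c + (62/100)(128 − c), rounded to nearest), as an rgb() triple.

rgb(176, 176, 79)

CSS yellow is rgb(255, 255, 0).
Per channel, c → c + 0.62(128 − c):
  R: 255 + 0.62×(128−255) = 255 − 78.74 = 176.26 → 176
  G: 255 + 0.62×(128−255) = 255 − 78.74 = 176.26 → 176
  B: 0 + 79.36 = 79.36 → 79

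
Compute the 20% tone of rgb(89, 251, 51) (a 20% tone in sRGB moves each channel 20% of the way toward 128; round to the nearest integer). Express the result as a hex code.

A 20% tone moves each channel 20% toward 128:
  R: 89 + 0.2×(128−89) = 89 + 7.8 = 96.8 → 97
  G: 251 + 0.2×(128−251) = 251 − 24.6 = 226.4 → 226
  B: 51 + 0.2×(128−51) = 51 + 15.4 = 66.4 → 66
rgb(97, 226, 66) = #61E242.

#61E242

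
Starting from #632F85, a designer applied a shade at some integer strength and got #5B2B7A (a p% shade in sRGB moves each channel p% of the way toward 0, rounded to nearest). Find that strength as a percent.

#632F85 is rgb(99, 47, 133); #5B2B7A is rgb(91, 43, 122).
On the B channel (widest range): 122 ≈ 133 + (p/100)(0 − 133), so p ≈ 100×(122 − 133)/(0 − 133) = -1100/-133 = 8.27.
p = 8 reproduces all three channels after rounding.

8%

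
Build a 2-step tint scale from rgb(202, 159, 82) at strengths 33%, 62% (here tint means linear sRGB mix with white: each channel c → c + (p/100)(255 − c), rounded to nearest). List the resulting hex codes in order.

33%: (202 + 17.49 = 219.49→219, 159 + 31.68 = 190.68→191, 82 + 57.09 = 139.09→139) → #dbbf8b
62%: (202 + 32.86 = 234.86→235, 159 + 59.52 = 218.52→219, 82 + 107.26 = 189.26→189) → #ebdbbd

#dbbf8b, #ebdbbd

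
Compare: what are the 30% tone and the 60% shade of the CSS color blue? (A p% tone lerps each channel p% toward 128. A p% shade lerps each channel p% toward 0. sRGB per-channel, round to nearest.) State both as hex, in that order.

CSS blue is rgb(0, 0, 255).
30% tone:
  R: 0 + 0.3×(128−0) = 0 + 38.4 = 38.4 → 38
  G: 0 + 38.4 = 38.4 → 38
  B: 255 − 38.1 = 216.9 → 217
  → #2626D9
60% shade:
  R: 0 + 0.6×(0−0) = 0 + 0 = 0 → 0
  G: 0 + 0.6×(0−0) = 0 + 0 = 0 → 0
  B: 255 − 153 = 102 → 102
  → #000066

#2626D9, #000066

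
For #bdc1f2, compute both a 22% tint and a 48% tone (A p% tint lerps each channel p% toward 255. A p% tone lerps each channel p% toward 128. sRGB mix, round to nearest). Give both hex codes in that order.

#cccff5, #a0a2bb

#bdc1f2 is rgb(189, 193, 242).
22% tint:
  R: 189 + 14.52 = 203.52 → 204
  G: 193 + 0.22×(255−193) = 193 + 13.64 = 206.64 → 207
  B: 242 + 0.22×(255−242) = 242 + 2.86 = 244.86 → 245
  → #cccff5
48% tone:
  R: 189 − 29.28 = 159.72 → 160
  G: 193 + 0.48×(128−193) = 193 − 31.2 = 161.8 → 162
  B: 242 + 0.48×(128−242) = 242 − 54.72 = 187.28 → 187
  → #a0a2bb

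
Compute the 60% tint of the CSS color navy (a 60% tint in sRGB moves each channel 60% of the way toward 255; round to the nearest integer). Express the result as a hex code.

#9999cc

CSS navy is rgb(0, 0, 128).
Per channel, c → c + 0.6(255 − c):
  R: 0 + 0.6×(255−0) = 0 + 153 = 153 → 153
  G: 0 + 153 = 153 → 153
  B: 128 + 0.6×(255−128) = 128 + 76.2 = 204.2 → 204
rgb(153, 153, 204) = #9999cc.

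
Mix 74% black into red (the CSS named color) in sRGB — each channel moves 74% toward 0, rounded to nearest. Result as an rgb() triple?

CSS red is rgb(255, 0, 0).
Per channel, c → c + 0.74(0 − c):
  R: 255 − 188.7 = 66.3 → 66
  G: 0 + 0 = 0 → 0
  B: 0 + 0 = 0 → 0

rgb(66, 0, 0)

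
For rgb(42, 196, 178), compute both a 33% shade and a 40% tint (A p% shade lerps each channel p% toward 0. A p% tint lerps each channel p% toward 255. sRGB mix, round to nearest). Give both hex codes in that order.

#1C8377, #7FDCD1

33% shade:
  R: 42 − 13.86 = 28.14 → 28
  G: 196 + 0.33×(0−196) = 196 − 64.68 = 131.32 → 131
  B: 178 + 0.33×(0−178) = 178 − 58.74 = 119.26 → 119
  → #1C8377
40% tint:
  R: 42 + 0.4×(255−42) = 42 + 85.2 = 127.2 → 127
  G: 196 + 23.6 = 219.6 → 220
  B: 178 + 0.4×(255−178) = 178 + 30.8 = 208.8 → 209
  → #7FDCD1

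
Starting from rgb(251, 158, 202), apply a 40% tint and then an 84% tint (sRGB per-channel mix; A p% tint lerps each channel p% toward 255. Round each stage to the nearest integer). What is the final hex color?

A 40% tint moves each channel 40% toward 255:
  R: 251 + 0.4×(255−251) = 251 + 1.6 = 252.6 → 253
  G: 158 + 0.4×(255−158) = 158 + 38.8 = 196.8 → 197
  B: 202 + 0.4×(255−202) = 202 + 21.2 = 223.2 → 223
After the tint: rgb(253, 197, 223) = #fdc5df.
Lerp each channel 84% toward 255:
  R: 253 + 0.84×(255−253) = 253 + 1.68 = 254.68 → 255
  G: 197 + 48.72 = 245.72 → 246
  B: 223 + 0.84×(255−223) = 223 + 26.88 = 249.88 → 250
rgb(255, 246, 250) = #fff6fa.

#fff6fa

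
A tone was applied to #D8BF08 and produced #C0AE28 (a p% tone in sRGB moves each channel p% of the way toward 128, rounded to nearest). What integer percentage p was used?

#D8BF08 is rgb(216, 191, 8); #C0AE28 is rgb(192, 174, 40).
On the B channel (widest range): 40 ≈ 8 + (p/100)(128 − 8), so p ≈ 100×(40 − 8)/(128 − 8) = 3200/120 = 26.67.
p = 27 reproduces all three channels after rounding.

27%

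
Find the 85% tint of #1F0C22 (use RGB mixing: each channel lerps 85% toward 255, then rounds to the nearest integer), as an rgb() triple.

rgb(221, 219, 222)

#1F0C22 is rgb(31, 12, 34).
An 85% tint moves each channel 85% toward 255:
  R: 31 + 0.85×(255−31) = 31 + 190.4 = 221.4 → 221
  G: 12 + 206.55 = 218.55 → 219
  B: 34 + 0.85×(255−34) = 34 + 187.85 = 221.85 → 222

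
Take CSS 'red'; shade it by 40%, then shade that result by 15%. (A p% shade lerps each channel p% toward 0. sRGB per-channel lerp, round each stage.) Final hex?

CSS red is rgb(255, 0, 0).
Lerp each channel 40% toward 0:
  R: 255 − 102 = 153 → 153
  G: 0 + 0.4×(0−0) = 0 + 0 = 0 → 0
  B: 0 + 0.4×(0−0) = 0 + 0 = 0 → 0
After the shade: rgb(153, 0, 0) = #990000.
A 15% shade moves each channel 15% toward 0:
  R: 153 + 0.15×(0−153) = 153 − 22.95 = 130.05 → 130
  G: 0 + 0.15×(0−0) = 0 + 0 = 0 → 0
  B: 0 + 0.15×(0−0) = 0 + 0 = 0 → 0
rgb(130, 0, 0) = #820000.

#820000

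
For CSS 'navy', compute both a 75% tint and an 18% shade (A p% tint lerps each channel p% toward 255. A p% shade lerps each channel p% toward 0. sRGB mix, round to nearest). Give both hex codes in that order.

CSS navy is rgb(0, 0, 128).
75% tint:
  R: 0 + 191.25 = 191.25 → 191
  G: 0 + 0.75×(255−0) = 0 + 191.25 = 191.25 → 191
  B: 128 + 0.75×(255−128) = 128 + 95.25 = 223.25 → 223
  → #BFBFDF
18% shade:
  R: 0 + 0.18×(0−0) = 0 + 0 = 0 → 0
  G: 0 + 0.18×(0−0) = 0 + 0 = 0 → 0
  B: 128 − 23.04 = 104.96 → 105
  → #000069

#BFBFDF, #000069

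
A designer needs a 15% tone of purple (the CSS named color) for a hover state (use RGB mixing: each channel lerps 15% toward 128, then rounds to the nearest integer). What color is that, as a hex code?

CSS purple is rgb(128, 0, 128).
Lerp each channel 15% toward 128:
  R: 128 + 0.15×(128−128) = 128 + 0 = 128 → 128
  G: 0 + 0.15×(128−0) = 0 + 19.2 = 19.2 → 19
  B: 128 + 0 = 128 → 128
rgb(128, 19, 128) = #801380.

#801380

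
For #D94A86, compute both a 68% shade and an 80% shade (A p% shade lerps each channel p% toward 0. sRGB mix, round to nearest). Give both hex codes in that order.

#45182B, #2B0F1B

#D94A86 is rgb(217, 74, 134).
68% shade:
  R: 217 + 0.68×(0−217) = 217 − 147.56 = 69.44 → 69
  G: 74 − 50.32 = 23.68 → 24
  B: 134 + 0.68×(0−134) = 134 − 91.12 = 42.88 → 43
  → #45182B
80% shade:
  R: 217 − 173.6 = 43.4 → 43
  G: 74 + 0.8×(0−74) = 74 − 59.2 = 14.8 → 15
  B: 134 − 107.2 = 26.8 → 27
  → #2B0F1B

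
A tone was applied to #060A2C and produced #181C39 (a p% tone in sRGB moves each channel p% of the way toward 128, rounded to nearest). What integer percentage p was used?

#060A2C is rgb(6, 10, 44); #181C39 is rgb(24, 28, 57).
On the R channel (widest range): 24 ≈ 6 + (p/100)(128 − 6), so p ≈ 100×(24 − 6)/(128 − 6) = 1800/122 = 14.75.
p = 15 reproduces all three channels after rounding.

15%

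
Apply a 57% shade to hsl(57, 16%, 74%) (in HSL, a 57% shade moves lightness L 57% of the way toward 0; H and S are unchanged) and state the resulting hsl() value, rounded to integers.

L moves 57% from 74 toward 0: 74 − 42.18 = 31.82 → 32.
H and S are unchanged.

hsl(57, 16%, 32%)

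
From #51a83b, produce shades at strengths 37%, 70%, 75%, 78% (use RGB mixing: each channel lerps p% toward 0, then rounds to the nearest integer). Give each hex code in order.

#336a25, #183212, #142a0f, #12250d

#51a83b is rgb(81, 168, 59).
37%: (81 − 29.97 = 51.03→51, 168 − 62.16 = 105.84→106, 59 − 21.83 = 37.17→37) → #336a25
70%: (81 − 56.7 = 24.3→24, 168 − 117.6 = 50.4→50, 59 − 41.3 = 17.7→18) → #183212
75%: (81 − 60.75 = 20.25→20, 168 − 126 = 42→42, 59 − 44.25 = 14.75→15) → #142a0f
78%: (81 − 63.18 = 17.82→18, 168 − 131.04 = 36.96→37, 59 − 46.02 = 12.98→13) → #12250d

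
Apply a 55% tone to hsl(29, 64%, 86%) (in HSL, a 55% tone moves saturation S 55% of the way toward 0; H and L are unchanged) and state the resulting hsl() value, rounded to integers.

S moves 55% from 64 toward 0: 64 − 35.2 = 28.8 → 29.
H and L are unchanged.

hsl(29, 29%, 86%)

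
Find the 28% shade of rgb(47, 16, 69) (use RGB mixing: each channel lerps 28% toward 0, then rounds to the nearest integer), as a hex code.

Per channel, c → c + 0.28(0 − c):
  R: 47 + 0.28×(0−47) = 47 − 13.16 = 33.84 → 34
  G: 16 + 0.28×(0−16) = 16 − 4.48 = 11.52 → 12
  B: 69 + 0.28×(0−69) = 69 − 19.32 = 49.68 → 50
rgb(34, 12, 50) = #220C32.

#220C32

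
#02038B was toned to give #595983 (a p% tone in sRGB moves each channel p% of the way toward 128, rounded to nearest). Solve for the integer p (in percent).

69%

#02038B is rgb(2, 3, 139); #595983 is rgb(89, 89, 131).
On the R channel (widest range): 89 ≈ 2 + (p/100)(128 − 2), so p ≈ 100×(89 − 2)/(128 − 2) = 8700/126 = 69.05.
p = 69 reproduces all three channels after rounding.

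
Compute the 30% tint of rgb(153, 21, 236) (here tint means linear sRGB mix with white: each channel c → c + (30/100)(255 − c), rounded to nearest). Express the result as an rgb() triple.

rgb(184, 91, 242)

Per channel, c → c + 0.3(255 − c):
  R: 153 + 0.3×(255−153) = 153 + 30.6 = 183.6 → 184
  G: 21 + 70.2 = 91.2 → 91
  B: 236 + 0.3×(255−236) = 236 + 5.7 = 241.7 → 242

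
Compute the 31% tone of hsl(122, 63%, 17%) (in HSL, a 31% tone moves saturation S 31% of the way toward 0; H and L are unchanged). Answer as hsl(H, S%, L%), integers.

hsl(122, 43%, 17%)

S moves 31% from 63 toward 0: 63 − 19.53 = 43.47 → 43.
H and L are unchanged.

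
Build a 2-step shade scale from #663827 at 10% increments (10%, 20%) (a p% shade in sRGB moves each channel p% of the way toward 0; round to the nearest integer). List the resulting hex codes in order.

#663827 is rgb(102, 56, 39).
10%: (102 − 10.2 = 91.8→92, 56 − 5.6 = 50.4→50, 39 − 3.9 = 35.1→35) → #5C3223
20%: (102 − 20.4 = 81.6→82, 56 − 11.2 = 44.8→45, 39 − 7.8 = 31.2→31) → #522D1F

#5C3223, #522D1F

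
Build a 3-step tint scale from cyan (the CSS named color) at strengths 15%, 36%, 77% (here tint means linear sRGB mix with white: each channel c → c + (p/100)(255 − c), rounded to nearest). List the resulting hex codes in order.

#26FFFF, #5CFFFF, #C4FFFF

CSS cyan is rgb(0, 255, 255).
15%: (0 + 38.25 = 38.25→38, 255→255, 255→255) → #26FFFF
36%: (0 + 91.8 = 91.8→92, 255→255, 255→255) → #5CFFFF
77%: (0 + 196.35 = 196.35→196, 255→255, 255→255) → #C4FFFF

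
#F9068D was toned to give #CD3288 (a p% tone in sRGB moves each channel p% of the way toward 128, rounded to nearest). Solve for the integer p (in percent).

36%

#F9068D is rgb(249, 6, 141); #CD3288 is rgb(205, 50, 136).
On the G channel (widest range): 50 ≈ 6 + (p/100)(128 − 6), so p ≈ 100×(50 − 6)/(128 − 6) = 4400/122 = 36.07.
p = 36 reproduces all three channels after rounding.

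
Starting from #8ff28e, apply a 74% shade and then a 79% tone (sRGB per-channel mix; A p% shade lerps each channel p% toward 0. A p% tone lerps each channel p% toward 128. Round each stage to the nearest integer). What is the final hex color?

#8ff28e is rgb(143, 242, 142).
Per channel, c → c + 0.74(0 − c):
  R: 143 + 0.74×(0−143) = 143 − 105.82 = 37.18 → 37
  G: 242 + 0.74×(0−242) = 242 − 179.08 = 62.92 → 63
  B: 142 + 0.74×(0−142) = 142 − 105.08 = 36.92 → 37
After the shade: rgb(37, 63, 37) = #253f25.
Per channel, c → c + 0.79(128 − c):
  R: 37 + 0.79×(128−37) = 37 + 71.89 = 108.89 → 109
  G: 63 + 0.79×(128−63) = 63 + 51.35 = 114.35 → 114
  B: 37 + 71.89 = 108.89 → 109
rgb(109, 114, 109) = #6d726d.

#6d726d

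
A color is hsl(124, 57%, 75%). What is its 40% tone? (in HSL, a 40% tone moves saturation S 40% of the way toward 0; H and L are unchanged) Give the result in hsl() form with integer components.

S moves 40% from 57 toward 0: 57 − 22.8 = 34.2 → 34.
H and L are unchanged.

hsl(124, 34%, 75%)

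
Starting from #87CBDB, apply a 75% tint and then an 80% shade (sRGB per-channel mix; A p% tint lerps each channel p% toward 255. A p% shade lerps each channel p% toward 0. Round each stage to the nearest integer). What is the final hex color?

#2D3031

#87CBDB is rgb(135, 203, 219).
A 75% tint moves each channel 75% toward 255:
  R: 135 + 90 = 225 → 225
  G: 203 + 0.75×(255−203) = 203 + 39 = 242 → 242
  B: 219 + 0.75×(255−219) = 219 + 27 = 246 → 246
After the tint: rgb(225, 242, 246) = #E1F2F6.
Lerp each channel 80% toward 0:
  R: 225 − 180 = 45 → 45
  G: 242 − 193.6 = 48.4 → 48
  B: 246 − 196.8 = 49.2 → 49
rgb(45, 48, 49) = #2D3031.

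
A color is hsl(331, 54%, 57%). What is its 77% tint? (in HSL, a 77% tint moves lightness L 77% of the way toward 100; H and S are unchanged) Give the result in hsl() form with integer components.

L moves 77% from 57 toward 100: 57 + 33.11 = 90.11 → 90.
H and S are unchanged.

hsl(331, 54%, 90%)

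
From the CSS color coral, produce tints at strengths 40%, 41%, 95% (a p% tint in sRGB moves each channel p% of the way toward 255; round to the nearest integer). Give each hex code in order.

#FFB296, #FFB398, #FFF9F6

CSS coral is rgb(255, 127, 80).
40%: (255→255, 127 + 51.2 = 178.2→178, 80 + 70 = 150→150) → #FFB296
41%: (255→255, 127 + 52.48 = 179.48→179, 80 + 71.75 = 151.75→152) → #FFB398
95%: (255→255, 127 + 121.6 = 248.6→249, 80 + 166.25 = 246.25→246) → #FFF9F6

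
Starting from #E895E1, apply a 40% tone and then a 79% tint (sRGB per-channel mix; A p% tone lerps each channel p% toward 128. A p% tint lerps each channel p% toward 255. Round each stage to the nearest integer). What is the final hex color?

#E895E1 is rgb(232, 149, 225).
Per channel, c → c + 0.4(128 − c):
  R: 232 + 0.4×(128−232) = 232 − 41.6 = 190.4 → 190
  G: 149 + 0.4×(128−149) = 149 − 8.4 = 140.6 → 141
  B: 225 + 0.4×(128−225) = 225 − 38.8 = 186.2 → 186
After the tone: rgb(190, 141, 186) = #BE8DBA.
Per channel, c → c + 0.79(255 − c):
  R: 190 + 51.35 = 241.35 → 241
  G: 141 + 90.06 = 231.06 → 231
  B: 186 + 0.79×(255−186) = 186 + 54.51 = 240.51 → 241
rgb(241, 231, 241) = #F1E7F1.

#F1E7F1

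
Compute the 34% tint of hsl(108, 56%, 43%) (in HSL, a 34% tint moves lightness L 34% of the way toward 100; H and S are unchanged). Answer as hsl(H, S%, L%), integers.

hsl(108, 56%, 62%)

L moves 34% from 43 toward 100: 43 + 19.38 = 62.38 → 62.
H and S are unchanged.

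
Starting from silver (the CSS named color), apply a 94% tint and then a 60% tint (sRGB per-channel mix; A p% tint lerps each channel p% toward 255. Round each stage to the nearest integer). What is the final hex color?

#FDFDFD

CSS silver is rgb(192, 192, 192).
A 94% tint moves each channel 94% toward 255:
  R: 192 + 59.22 = 251.22 → 251
  G: 192 + 59.22 = 251.22 → 251
  B: 192 + 59.22 = 251.22 → 251
After the tint: rgb(251, 251, 251) = #FBFBFB.
A 60% tint moves each channel 60% toward 255:
  R: 251 + 2.4 = 253.4 → 253
  G: 251 + 0.6×(255−251) = 251 + 2.4 = 253.4 → 253
  B: 251 + 0.6×(255−251) = 251 + 2.4 = 253.4 → 253
rgb(253, 253, 253) = #FDFDFD.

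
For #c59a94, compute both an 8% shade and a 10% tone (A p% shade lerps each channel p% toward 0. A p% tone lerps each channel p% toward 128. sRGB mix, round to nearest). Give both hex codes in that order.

#b58e88, #be9792

#c59a94 is rgb(197, 154, 148).
8% shade:
  R: 197 + 0.08×(0−197) = 197 − 15.76 = 181.24 → 181
  G: 154 + 0.08×(0−154) = 154 − 12.32 = 141.68 → 142
  B: 148 + 0.08×(0−148) = 148 − 11.84 = 136.16 → 136
  → #b58e88
10% tone:
  R: 197 + 0.1×(128−197) = 197 − 6.9 = 190.1 → 190
  G: 154 + 0.1×(128−154) = 154 − 2.6 = 151.4 → 151
  B: 148 − 2 = 146 → 146
  → #be9792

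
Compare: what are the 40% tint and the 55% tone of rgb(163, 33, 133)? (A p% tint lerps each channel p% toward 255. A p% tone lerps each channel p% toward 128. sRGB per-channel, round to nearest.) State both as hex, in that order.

#C87AB6, #905582

40% tint:
  R: 163 + 0.4×(255−163) = 163 + 36.8 = 199.8 → 200
  G: 33 + 88.8 = 121.8 → 122
  B: 133 + 0.4×(255−133) = 133 + 48.8 = 181.8 → 182
  → #C87AB6
55% tone:
  R: 163 + 0.55×(128−163) = 163 − 19.25 = 143.75 → 144
  G: 33 + 0.55×(128−33) = 33 + 52.25 = 85.25 → 85
  B: 133 − 2.75 = 130.25 → 130
  → #905582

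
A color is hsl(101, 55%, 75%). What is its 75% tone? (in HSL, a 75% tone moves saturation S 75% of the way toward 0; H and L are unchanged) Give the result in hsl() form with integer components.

hsl(101, 14%, 75%)

S moves 75% from 55 toward 0: 55 − 41.25 = 13.75 → 14.
H and L are unchanged.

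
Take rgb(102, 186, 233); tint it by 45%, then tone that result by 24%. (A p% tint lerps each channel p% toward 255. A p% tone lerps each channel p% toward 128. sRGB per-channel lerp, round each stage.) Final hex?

A 45% tint moves each channel 45% toward 255:
  R: 102 + 68.85 = 170.85 → 171
  G: 186 + 31.05 = 217.05 → 217
  B: 233 + 0.45×(255−233) = 233 + 9.9 = 242.9 → 243
After the tint: rgb(171, 217, 243) = #abd9f3.
A 24% tone moves each channel 24% toward 128:
  R: 171 + 0.24×(128−171) = 171 − 10.32 = 160.68 → 161
  G: 217 + 0.24×(128−217) = 217 − 21.36 = 195.64 → 196
  B: 243 − 27.6 = 215.4 → 215
rgb(161, 196, 215) = #a1c4d7.

#a1c4d7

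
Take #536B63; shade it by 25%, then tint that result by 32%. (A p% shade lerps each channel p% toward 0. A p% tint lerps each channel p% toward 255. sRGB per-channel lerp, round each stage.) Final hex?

#7C8884

#536B63 is rgb(83, 107, 99).
Per channel, c → c + 0.25(0 − c):
  R: 83 − 20.75 = 62.25 → 62
  G: 107 + 0.25×(0−107) = 107 − 26.75 = 80.25 → 80
  B: 99 − 24.75 = 74.25 → 74
After the shade: rgb(62, 80, 74) = #3E504A.
Lerp each channel 32% toward 255:
  R: 62 + 61.76 = 123.76 → 124
  G: 80 + 0.32×(255−80) = 80 + 56 = 136 → 136
  B: 74 + 0.32×(255−74) = 74 + 57.92 = 131.92 → 132
rgb(124, 136, 132) = #7C8884.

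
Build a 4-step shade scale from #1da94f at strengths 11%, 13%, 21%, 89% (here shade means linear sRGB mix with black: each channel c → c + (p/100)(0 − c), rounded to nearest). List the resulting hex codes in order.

#1da94f is rgb(29, 169, 79).
11%: (29 − 3.19 = 25.81→26, 169 − 18.59 = 150.41→150, 79 − 8.69 = 70.31→70) → #1a9646
13%: (29 − 3.77 = 25.23→25, 169 − 21.97 = 147.03→147, 79 − 10.27 = 68.73→69) → #199345
21%: (29 − 6.09 = 22.91→23, 169 − 35.49 = 133.51→134, 79 − 16.59 = 62.41→62) → #17863e
89%: (29 − 25.81 = 3.19→3, 169 − 150.41 = 18.59→19, 79 − 70.31 = 8.69→9) → #031309

#1a9646, #199345, #17863e, #031309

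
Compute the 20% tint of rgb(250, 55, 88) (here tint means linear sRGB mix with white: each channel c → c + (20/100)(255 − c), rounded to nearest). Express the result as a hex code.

Per channel, c → c + 0.2(255 − c):
  R: 250 + 0.2×(255−250) = 250 + 1 = 251 → 251
  G: 55 + 0.2×(255−55) = 55 + 40 = 95 → 95
  B: 88 + 0.2×(255−88) = 88 + 33.4 = 121.4 → 121
rgb(251, 95, 121) = #fb5f79.

#fb5f79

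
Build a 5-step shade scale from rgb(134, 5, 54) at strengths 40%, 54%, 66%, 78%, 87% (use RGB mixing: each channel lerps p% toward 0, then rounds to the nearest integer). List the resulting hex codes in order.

40%: (134 − 53.6 = 80.4→80, 5 − 2 = 3→3, 54 − 21.6 = 32.4→32) → #500320
54%: (134 − 72.36 = 61.64→62, 5 − 2.7 = 2.3→2, 54 − 29.16 = 24.84→25) → #3e0219
66%: (134 − 88.44 = 45.56→46, 5 − 3.3 = 1.7→2, 54 − 35.64 = 18.36→18) → #2e0212
78%: (134 − 104.52 = 29.48→29, 5 − 3.9 = 1.1→1, 54 − 42.12 = 11.88→12) → #1d010c
87%: (134 − 116.58 = 17.42→17, 5 − 4.35 = 0.65→1, 54 − 46.98 = 7.02→7) → #110107

#500320, #3e0219, #2e0212, #1d010c, #110107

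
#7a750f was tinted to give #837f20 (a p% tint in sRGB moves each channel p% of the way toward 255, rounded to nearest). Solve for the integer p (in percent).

#7a750f is rgb(122, 117, 15); #837f20 is rgb(131, 127, 32).
On the B channel (widest range): 32 ≈ 15 + (p/100)(255 − 15), so p ≈ 100×(32 − 15)/(255 − 15) = 1700/240 = 7.08.
p = 7 reproduces all three channels after rounding.

7%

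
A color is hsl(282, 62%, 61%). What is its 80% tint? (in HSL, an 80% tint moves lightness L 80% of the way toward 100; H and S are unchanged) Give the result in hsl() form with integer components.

L moves 80% from 61 toward 100: 61 + 31.2 = 92.2 → 92.
H and S are unchanged.

hsl(282, 62%, 92%)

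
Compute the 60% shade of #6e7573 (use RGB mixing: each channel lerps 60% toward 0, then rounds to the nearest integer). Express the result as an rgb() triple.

rgb(44, 47, 46)

#6e7573 is rgb(110, 117, 115).
Lerp each channel 60% toward 0:
  R: 110 + 0.6×(0−110) = 110 − 66 = 44 → 44
  G: 117 − 70.2 = 46.8 → 47
  B: 115 + 0.6×(0−115) = 115 − 69 = 46 → 46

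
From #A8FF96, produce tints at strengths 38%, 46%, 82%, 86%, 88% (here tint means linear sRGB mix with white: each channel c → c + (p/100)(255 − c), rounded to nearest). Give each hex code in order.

#C9FFBE, #D0FFC6, #EFFFEC, #F3FFF0, #F5FFF2

#A8FF96 is rgb(168, 255, 150).
38%: (168 + 33.06 = 201.06→201, 255→255, 150 + 39.9 = 189.9→190) → #C9FFBE
46%: (168 + 40.02 = 208.02→208, 255→255, 150 + 48.3 = 198.3→198) → #D0FFC6
82%: (168 + 71.34 = 239.34→239, 255→255, 150 + 86.1 = 236.1→236) → #EFFFEC
86%: (168 + 74.82 = 242.82→243, 255→255, 150 + 90.3 = 240.3→240) → #F3FFF0
88%: (168 + 76.56 = 244.56→245, 255→255, 150 + 92.4 = 242.4→242) → #F5FFF2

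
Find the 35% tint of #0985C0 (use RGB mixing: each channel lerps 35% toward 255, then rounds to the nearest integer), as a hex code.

#5FB0D6

#0985C0 is rgb(9, 133, 192).
Lerp each channel 35% toward 255:
  R: 9 + 86.1 = 95.1 → 95
  G: 133 + 0.35×(255−133) = 133 + 42.7 = 175.7 → 176
  B: 192 + 22.05 = 214.05 → 214
rgb(95, 176, 214) = #5FB0D6.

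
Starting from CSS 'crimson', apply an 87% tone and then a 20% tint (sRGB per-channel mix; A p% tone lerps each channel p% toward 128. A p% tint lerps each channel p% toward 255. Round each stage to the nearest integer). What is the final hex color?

CSS crimson is rgb(220, 20, 60).
An 87% tone moves each channel 87% toward 128:
  R: 220 − 80.04 = 139.96 → 140
  G: 20 + 0.87×(128−20) = 20 + 93.96 = 113.96 → 114
  B: 60 + 0.87×(128−60) = 60 + 59.16 = 119.16 → 119
After the tone: rgb(140, 114, 119) = #8c7277.
Lerp each channel 20% toward 255:
  R: 140 + 0.2×(255−140) = 140 + 23 = 163 → 163
  G: 114 + 0.2×(255−114) = 114 + 28.2 = 142.2 → 142
  B: 119 + 0.2×(255−119) = 119 + 27.2 = 146.2 → 146
rgb(163, 142, 146) = #a38e92.

#a38e92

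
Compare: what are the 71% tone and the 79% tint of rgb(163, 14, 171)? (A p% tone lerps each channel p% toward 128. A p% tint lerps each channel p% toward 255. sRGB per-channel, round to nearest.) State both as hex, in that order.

71% tone:
  R: 163 + 0.71×(128−163) = 163 − 24.85 = 138.15 → 138
  G: 14 + 0.71×(128−14) = 14 + 80.94 = 94.94 → 95
  B: 171 + 0.71×(128−171) = 171 − 30.53 = 140.47 → 140
  → #8a5f8c
79% tint:
  R: 163 + 0.79×(255−163) = 163 + 72.68 = 235.68 → 236
  G: 14 + 0.79×(255−14) = 14 + 190.39 = 204.39 → 204
  B: 171 + 66.36 = 237.36 → 237
  → #eccced

#8a5f8c, #eccced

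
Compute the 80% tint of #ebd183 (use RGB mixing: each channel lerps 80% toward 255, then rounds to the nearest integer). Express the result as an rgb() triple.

#ebd183 is rgb(235, 209, 131).
Lerp each channel 80% toward 255:
  R: 235 + 0.8×(255−235) = 235 + 16 = 251 → 251
  G: 209 + 0.8×(255−209) = 209 + 36.8 = 245.8 → 246
  B: 131 + 0.8×(255−131) = 131 + 99.2 = 230.2 → 230

rgb(251, 246, 230)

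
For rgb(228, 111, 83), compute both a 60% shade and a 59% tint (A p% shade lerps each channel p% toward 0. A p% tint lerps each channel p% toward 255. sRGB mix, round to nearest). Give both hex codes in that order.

60% shade:
  R: 228 − 136.8 = 91.2 → 91
  G: 111 + 0.6×(0−111) = 111 − 66.6 = 44.4 → 44
  B: 83 − 49.8 = 33.2 → 33
  → #5B2C21
59% tint:
  R: 228 + 15.93 = 243.93 → 244
  G: 111 + 84.96 = 195.96 → 196
  B: 83 + 0.59×(255−83) = 83 + 101.48 = 184.48 → 184
  → #F4C4B8

#5B2C21, #F4C4B8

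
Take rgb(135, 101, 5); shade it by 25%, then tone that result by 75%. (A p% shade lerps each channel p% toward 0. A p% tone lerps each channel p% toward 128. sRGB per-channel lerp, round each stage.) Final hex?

A 25% shade moves each channel 25% toward 0:
  R: 135 − 33.75 = 101.25 → 101
  G: 101 + 0.25×(0−101) = 101 − 25.25 = 75.75 → 76
  B: 5 + 0.25×(0−5) = 5 − 1.25 = 3.75 → 4
After the shade: rgb(101, 76, 4) = #654c04.
Per channel, c → c + 0.75(128 − c):
  R: 101 + 20.25 = 121.25 → 121
  G: 76 + 0.75×(128−76) = 76 + 39 = 115 → 115
  B: 4 + 0.75×(128−4) = 4 + 93 = 97 → 97
rgb(121, 115, 97) = #797361.

#797361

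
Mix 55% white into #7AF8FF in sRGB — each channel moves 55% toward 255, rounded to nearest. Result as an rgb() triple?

#7AF8FF is rgb(122, 248, 255).
Lerp each channel 55% toward 255:
  R: 122 + 73.15 = 195.15 → 195
  G: 248 + 0.55×(255−248) = 248 + 3.85 = 251.85 → 252
  B: 255 + 0.55×(255−255) = 255 + 0 = 255 → 255

rgb(195, 252, 255)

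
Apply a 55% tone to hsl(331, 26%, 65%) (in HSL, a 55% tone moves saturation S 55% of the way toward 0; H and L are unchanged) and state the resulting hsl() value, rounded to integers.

hsl(331, 12%, 65%)

S moves 55% from 26 toward 0: 26 − 14.3 = 11.7 → 12.
H and L are unchanged.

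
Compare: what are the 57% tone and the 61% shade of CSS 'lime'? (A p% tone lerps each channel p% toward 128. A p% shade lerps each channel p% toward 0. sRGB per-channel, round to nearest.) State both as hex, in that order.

#49B749, #006300

CSS lime is rgb(0, 255, 0).
57% tone:
  R: 0 + 72.96 = 72.96 → 73
  G: 255 + 0.57×(128−255) = 255 − 72.39 = 182.61 → 183
  B: 0 + 0.57×(128−0) = 0 + 72.96 = 72.96 → 73
  → #49B749
61% shade:
  R: 0 + 0.61×(0−0) = 0 + 0 = 0 → 0
  G: 255 + 0.61×(0−255) = 255 − 155.55 = 99.45 → 99
  B: 0 + 0.61×(0−0) = 0 + 0 = 0 → 0
  → #006300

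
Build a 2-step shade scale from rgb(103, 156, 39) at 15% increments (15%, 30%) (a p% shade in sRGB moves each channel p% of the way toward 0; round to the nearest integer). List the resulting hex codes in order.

15%: (103 − 15.45 = 87.55→88, 156 − 23.4 = 132.6→133, 39 − 5.85 = 33.15→33) → #588521
30%: (103 − 30.9 = 72.1→72, 156 − 46.8 = 109.2→109, 39 − 11.7 = 27.3→27) → #486d1b

#588521, #486d1b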